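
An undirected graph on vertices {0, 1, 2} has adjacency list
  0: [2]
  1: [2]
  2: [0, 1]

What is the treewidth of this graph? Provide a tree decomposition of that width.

Treewidth 1.
One optimal decomposition is:
Bags: B1 = {1, 2}  B2 = {0, 2}
Tree: B1–B2

The largest bag has 2 vertices, giving width 1; this decomposition certifies tw(G) ≤ 1. G has an edge, so its treewidth is at least 1. Therefore the treewidth is 1.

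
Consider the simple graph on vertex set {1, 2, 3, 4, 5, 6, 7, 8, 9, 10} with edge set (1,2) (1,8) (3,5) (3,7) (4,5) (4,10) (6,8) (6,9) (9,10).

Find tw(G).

A width-1 tree decomposition is:
Bags: B1 = {1, 2}  B2 = {1, 8}  B3 = {6, 8}  B4 = {6, 9}  B5 = {9, 10}  B6 = {4, 10}  B7 = {4, 5}  B8 = {3, 5}  B9 = {3, 7}
Tree: B1–B2, B2–B3, B3–B4, B4–B5, B5–B6, B6–B7, B7–B8, B8–B9
Every bag has size at most 2, so the width is 2 − 1 = 1 and tw(G) ≤ 1. Since G has at least one edge (e.g. 2–1), it is not an edgeless graph, so tw(G) ≥ 1. The upper and lower bounds meet at 1, so that is the treewidth.

1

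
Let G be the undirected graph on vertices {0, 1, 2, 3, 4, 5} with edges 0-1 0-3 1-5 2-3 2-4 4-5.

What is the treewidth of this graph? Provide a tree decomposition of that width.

Treewidth 2.
One optimal decomposition is:
Bags: B1 = {0, 1, 5}  B2 = {0, 4, 5}  B3 = {0, 2, 4}  B4 = {0, 2, 3}
Tree: B1–B2, B2–B3, B3–B4

The largest bag has 3 vertices, giving width 2; this decomposition certifies tw(G) ≤ 2. Since 0–1–5–4–2–3–0 is a cycle in G, G is not acyclic. Forests are exactly the graphs of treewidth ≤ 1, so tw(G) ≥ 2. Hence tw(G) = 2 exactly.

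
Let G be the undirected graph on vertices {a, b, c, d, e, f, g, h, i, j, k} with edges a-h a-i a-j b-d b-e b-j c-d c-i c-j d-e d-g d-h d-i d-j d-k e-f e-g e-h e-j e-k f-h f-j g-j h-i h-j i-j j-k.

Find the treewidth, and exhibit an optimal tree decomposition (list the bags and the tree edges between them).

Each bag holds 4 vertices, so the decomposition has width 3, which upper-bounds the treewidth. On the other hand G contains the 4-clique {d, e, g, j}. A clique must lie in a single bag of any decomposition, so no decomposition can have width below 3. Combining the bounds, tw(G) = 3.

Treewidth 3.
One such decomposition:
Bags: B1 = {c, d, i, j}  B2 = {d, h, i, j}  B3 = {d, e, h, j}  B4 = {d, e, g, j}  B5 = {d, e, j, k}  B6 = {b, d, e, j}  B7 = {e, f, h, j}  B8 = {a, h, i, j}
Tree: B1–B2, B2–B3, B3–B4, B4–B5, B3–B6, B3–B7, B2–B8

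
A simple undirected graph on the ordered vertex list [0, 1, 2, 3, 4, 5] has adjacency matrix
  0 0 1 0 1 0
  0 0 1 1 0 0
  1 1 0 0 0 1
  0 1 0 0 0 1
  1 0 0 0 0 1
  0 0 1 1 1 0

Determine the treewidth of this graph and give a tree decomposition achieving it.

Treewidth 2.
Bags: B1 = {0, 2, 4}  B2 = {2, 4, 5}  B3 = {1, 2, 5}  B4 = {1, 3, 5}
Tree: B1–B2, B2–B3, B3–B4

Every bag has size at most 3, so the width is 3 − 1 = 2 and tw(G) ≤ 2. The edges 0–4–5–2–0 form a cycle, so G is not a tree and its treewidth is at least 2. Therefore the treewidth is 2.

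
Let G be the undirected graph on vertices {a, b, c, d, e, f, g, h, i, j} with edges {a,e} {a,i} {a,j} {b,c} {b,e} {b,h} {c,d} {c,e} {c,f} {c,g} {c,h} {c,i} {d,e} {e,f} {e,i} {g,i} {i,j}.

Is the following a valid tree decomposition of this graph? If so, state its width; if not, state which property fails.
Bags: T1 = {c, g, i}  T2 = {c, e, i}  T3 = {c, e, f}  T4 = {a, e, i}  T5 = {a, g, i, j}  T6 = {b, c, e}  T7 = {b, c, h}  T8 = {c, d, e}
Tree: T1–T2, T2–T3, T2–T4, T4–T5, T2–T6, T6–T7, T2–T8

A tree decomposition must satisfy three properties: every vertex lies in some bag; for every edge, both endpoints lie together in some bag; and for every vertex, the bags containing it form a connected subtree. Here bags containing vertex g are not connected in the tree, so the decomposition is invalid.

No — bags containing vertex g are not connected in the tree.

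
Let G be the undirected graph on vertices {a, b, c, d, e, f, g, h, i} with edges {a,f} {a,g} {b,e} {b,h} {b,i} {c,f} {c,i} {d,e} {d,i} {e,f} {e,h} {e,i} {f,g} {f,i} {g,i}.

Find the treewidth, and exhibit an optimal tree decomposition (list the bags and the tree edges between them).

Treewidth 2.
One optimal decomposition is:
Bags: B1 = {c, f, i}  B2 = {f, g, i}  B3 = {e, f, i}  B4 = {d, e, i}  B5 = {b, e, i}  B6 = {b, e, h}  B7 = {a, f, g}
Tree: B1–B2, B2–B3, B3–B4, B3–B5, B5–B6, B2–B7

The largest bag has 3 vertices, giving width 2; this decomposition certifies tw(G) ≤ 2. Conversely, {b, e, h} is a clique of size 3, and the vertices of any clique must share a bag in every tree decomposition; so some bag has ≥ 3 vertices and tw(G) ≥ 2. Hence tw(G) = 2 exactly.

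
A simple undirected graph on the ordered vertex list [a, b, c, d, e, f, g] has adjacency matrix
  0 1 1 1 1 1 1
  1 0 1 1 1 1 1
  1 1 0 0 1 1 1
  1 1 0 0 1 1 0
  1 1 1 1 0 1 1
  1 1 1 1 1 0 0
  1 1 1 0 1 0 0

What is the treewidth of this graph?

A width-4 tree decomposition is:
Bags: B1 = {a, b, d, e, f}  B2 = {a, b, c, e, f}  B3 = {a, b, c, e, g}
Tree: B1–B2, B2–B3
Every bag has size at most 5, so the width is 5 − 1 = 4 and tw(G) ≤ 4. On the other hand G contains the 5-clique {a, b, d, e, f}. A clique must lie in a single bag of any decomposition, so no decomposition can have width below 4. Combining the bounds, tw(G) = 4.

4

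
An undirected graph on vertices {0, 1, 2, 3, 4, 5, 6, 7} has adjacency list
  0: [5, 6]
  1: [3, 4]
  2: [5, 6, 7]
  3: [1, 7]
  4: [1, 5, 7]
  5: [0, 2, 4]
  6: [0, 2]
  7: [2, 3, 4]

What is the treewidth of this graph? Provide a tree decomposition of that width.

The largest bag has 3 vertices, giving width 2; this decomposition certifies tw(G) ≤ 2. Since 1–3–7–4–1 is a cycle in G, G is not acyclic. Forests are exactly the graphs of treewidth ≤ 1, so tw(G) ≥ 2. Combining the bounds, tw(G) = 2.

Treewidth 2.
One optimal decomposition is:
Bags: B1 = {1, 3, 4}  B2 = {3, 4, 7}  B3 = {4, 5, 7}  B4 = {2, 5, 7}  B5 = {0, 2, 5}  B6 = {0, 2, 6}
Tree: B1–B2, B2–B3, B3–B4, B4–B5, B5–B6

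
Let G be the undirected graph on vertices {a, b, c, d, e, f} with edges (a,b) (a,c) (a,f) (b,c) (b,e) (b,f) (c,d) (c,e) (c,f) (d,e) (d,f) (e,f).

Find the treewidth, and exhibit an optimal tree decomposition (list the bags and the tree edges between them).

Treewidth 3.
One such decomposition:
Bags: B1 = {b, c, e, f}  B2 = {a, b, c, f}  B3 = {c, d, e, f}
Tree: B1–B2, B1–B3

Every bag has size at most 4, so the width is 4 − 1 = 3 and tw(G) ≤ 3. For the lower bound, the 4 vertices {c, d, e, f} are pairwise adjacent, and any tree decomposition puts a clique entirely inside one bag — forcing width ≥ 3. Combining the bounds, tw(G) = 3.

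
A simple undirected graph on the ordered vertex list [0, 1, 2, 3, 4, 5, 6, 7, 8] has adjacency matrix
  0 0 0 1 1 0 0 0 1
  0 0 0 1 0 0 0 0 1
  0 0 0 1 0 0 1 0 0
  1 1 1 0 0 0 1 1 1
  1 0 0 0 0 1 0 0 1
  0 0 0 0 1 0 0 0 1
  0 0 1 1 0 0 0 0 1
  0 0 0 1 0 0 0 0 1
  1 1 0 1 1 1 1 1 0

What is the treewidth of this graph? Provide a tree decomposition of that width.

Treewidth 2.
One optimal decomposition is:
Bags: B1 = {0, 3, 8}  B2 = {0, 4, 8}  B3 = {1, 3, 8}  B4 = {3, 6, 8}  B5 = {3, 7, 8}  B6 = {2, 3, 6}  B7 = {4, 5, 8}
Tree: B1–B2, B1–B3, B1–B4, B1–B5, B4–B6, B2–B7

Each bag holds 3 vertices, so the decomposition has width 2, which upper-bounds the treewidth. On the other hand G contains the 3-clique {0, 3, 8}. A clique must lie in a single bag of any decomposition, so no decomposition can have width below 2. Hence tw(G) = 2 exactly.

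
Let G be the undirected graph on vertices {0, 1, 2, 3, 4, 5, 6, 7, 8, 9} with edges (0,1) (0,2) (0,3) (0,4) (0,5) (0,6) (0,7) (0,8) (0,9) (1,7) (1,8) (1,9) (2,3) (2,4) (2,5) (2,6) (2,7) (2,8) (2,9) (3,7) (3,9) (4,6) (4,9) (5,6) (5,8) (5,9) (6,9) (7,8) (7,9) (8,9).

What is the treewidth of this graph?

4

A width-4 tree decomposition is:
Bags: B1 = {0, 2, 7, 8, 9}  B2 = {0, 2, 5, 8, 9}  B3 = {0, 1, 7, 8, 9}  B4 = {0, 2, 5, 6, 9}  B5 = {0, 2, 3, 7, 9}  B6 = {0, 2, 4, 6, 9}
Tree: B1–B2, B1–B3, B2–B4, B1–B5, B4–B6
Every bag has size at most 5, so the width is 5 − 1 = 4 and tw(G) ≤ 4. On the other hand G contains the 5-clique {0, 1, 7, 8, 9}. A clique must lie in a single bag of any decomposition, so no decomposition can have width below 4. Hence tw(G) = 4 exactly.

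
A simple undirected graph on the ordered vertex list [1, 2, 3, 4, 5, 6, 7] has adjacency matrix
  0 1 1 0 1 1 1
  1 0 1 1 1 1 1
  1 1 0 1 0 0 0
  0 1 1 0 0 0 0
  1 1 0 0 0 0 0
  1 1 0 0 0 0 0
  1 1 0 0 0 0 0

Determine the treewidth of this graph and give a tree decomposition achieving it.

The largest bag has 3 vertices, giving width 2; this decomposition certifies tw(G) ≤ 2. Conversely, {1, 2, 3} is a clique of size 3, and the vertices of any clique must share a bag in every tree decomposition; so some bag has ≥ 3 vertices and tw(G) ≥ 2. Combining the bounds, tw(G) = 2.

Treewidth 2.
Bags: B1 = {1, 2, 3}  B2 = {1, 2, 6}  B3 = {1, 2, 5}  B4 = {1, 2, 7}  B5 = {2, 3, 4}
Tree: B1–B2, B2–B3, B3–B4, B1–B5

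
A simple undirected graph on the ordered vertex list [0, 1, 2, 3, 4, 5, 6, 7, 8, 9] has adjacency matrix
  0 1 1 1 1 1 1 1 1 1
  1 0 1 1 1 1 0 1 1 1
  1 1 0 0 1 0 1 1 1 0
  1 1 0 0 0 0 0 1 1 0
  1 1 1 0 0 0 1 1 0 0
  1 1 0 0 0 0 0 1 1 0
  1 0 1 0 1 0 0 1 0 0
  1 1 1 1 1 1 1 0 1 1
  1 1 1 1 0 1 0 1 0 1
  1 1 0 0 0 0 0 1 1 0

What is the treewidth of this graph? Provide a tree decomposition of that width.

Treewidth 4.
Bags: B1 = {0, 1, 2, 7, 8}  B2 = {0, 1, 2, 4, 7}  B3 = {0, 1, 3, 7, 8}  B4 = {0, 1, 7, 8, 9}  B5 = {0, 2, 4, 6, 7}  B6 = {0, 1, 5, 7, 8}
Tree: B1–B2, B1–B3, B3–B4, B2–B5, B3–B6

The largest bag has 5 vertices, giving width 4; this decomposition certifies tw(G) ≤ 4. Conversely, {0, 1, 7, 8, 9} is a clique of size 5, and the vertices of any clique must share a bag in every tree decomposition; so some bag has ≥ 5 vertices and tw(G) ≥ 4. The upper and lower bounds meet at 4, so that is the treewidth.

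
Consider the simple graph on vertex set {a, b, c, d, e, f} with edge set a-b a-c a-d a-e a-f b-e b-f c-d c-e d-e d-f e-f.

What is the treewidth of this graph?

A width-3 tree decomposition is:
Bags: B1 = {a, d, e, f}  B2 = {a, c, d, e}  B3 = {a, b, e, f}
Tree: B1–B2, B1–B3
Every bag has size at most 4, so the width is 4 − 1 = 3 and tw(G) ≤ 3. For the lower bound, the 4 vertices {a, c, d, e} are pairwise adjacent, and any tree decomposition puts a clique entirely inside one bag — forcing width ≥ 3. Therefore the treewidth is 3.

3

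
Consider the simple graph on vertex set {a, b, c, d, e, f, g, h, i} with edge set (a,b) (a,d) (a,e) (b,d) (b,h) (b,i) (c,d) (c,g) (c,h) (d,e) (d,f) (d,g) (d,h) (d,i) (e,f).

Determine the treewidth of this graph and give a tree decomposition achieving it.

Treewidth 2.
One optimal decomposition is:
Bags: B1 = {b, d, h}  B2 = {a, b, d}  B3 = {a, d, e}  B4 = {c, d, h}  B5 = {b, d, i}  B6 = {c, d, g}  B7 = {d, e, f}
Tree: B1–B2, B2–B3, B1–B4, B2–B5, B4–B6, B3–B7

The largest bag has 3 vertices, giving width 2; this decomposition certifies tw(G) ≤ 2. On the other hand G contains the 3-clique {d, e, f}. A clique must lie in a single bag of any decomposition, so no decomposition can have width below 2. The upper and lower bounds meet at 2, so that is the treewidth.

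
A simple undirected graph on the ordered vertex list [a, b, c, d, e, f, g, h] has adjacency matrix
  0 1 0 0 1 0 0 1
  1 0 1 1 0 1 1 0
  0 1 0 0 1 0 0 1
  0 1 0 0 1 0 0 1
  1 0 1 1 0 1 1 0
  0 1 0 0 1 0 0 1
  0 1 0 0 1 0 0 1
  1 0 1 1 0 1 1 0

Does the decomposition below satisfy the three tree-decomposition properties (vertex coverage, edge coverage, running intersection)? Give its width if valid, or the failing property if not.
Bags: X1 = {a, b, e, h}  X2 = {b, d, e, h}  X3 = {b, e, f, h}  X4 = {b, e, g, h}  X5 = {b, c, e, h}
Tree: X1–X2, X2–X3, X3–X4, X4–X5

Vertex coverage: the bags together contain {a, b, c, d, e, f, g, h}, the full vertex set. Edge coverage: each edge of G has both endpoints in at least one bag. Running intersection: for every vertex, the bags containing it form a connected subtree. All three properties hold, so this is a valid tree decomposition of width max|bag| − 1 = 3, and hence tw(G) ≤ 3.

Yes; width 3.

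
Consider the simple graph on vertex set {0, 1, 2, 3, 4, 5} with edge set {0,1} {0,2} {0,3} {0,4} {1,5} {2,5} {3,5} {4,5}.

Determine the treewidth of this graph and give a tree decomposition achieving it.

Treewidth 2.
One such decomposition:
Bags: B1 = {0, 1, 5}  B2 = {0, 4, 5}  B3 = {0, 3, 5}  B4 = {0, 2, 5}
Tree: B1–B2, B2–B3, B3–B4

Every bag has size at most 3, so the width is 3 − 1 = 2 and tw(G) ≤ 2. The edges 5–1–0–4–5 form a cycle, so G is not a tree and its treewidth is at least 2. Hence tw(G) = 2 exactly.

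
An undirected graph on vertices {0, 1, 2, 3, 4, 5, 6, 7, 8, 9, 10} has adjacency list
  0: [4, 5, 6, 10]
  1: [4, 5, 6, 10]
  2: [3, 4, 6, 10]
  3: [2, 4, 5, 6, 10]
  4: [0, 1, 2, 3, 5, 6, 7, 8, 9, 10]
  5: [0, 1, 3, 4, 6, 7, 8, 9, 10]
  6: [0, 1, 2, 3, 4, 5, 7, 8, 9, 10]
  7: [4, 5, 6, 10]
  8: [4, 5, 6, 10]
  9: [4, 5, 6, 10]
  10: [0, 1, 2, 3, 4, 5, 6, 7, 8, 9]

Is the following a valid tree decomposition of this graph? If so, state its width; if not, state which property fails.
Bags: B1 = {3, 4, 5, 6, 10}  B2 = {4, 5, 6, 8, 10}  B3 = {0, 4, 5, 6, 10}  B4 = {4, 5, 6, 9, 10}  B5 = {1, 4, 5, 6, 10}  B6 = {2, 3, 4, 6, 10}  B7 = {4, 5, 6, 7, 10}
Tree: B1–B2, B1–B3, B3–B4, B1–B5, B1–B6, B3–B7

Yes; width 4.

Every vertex of G appears in some bag (union = {0, 1, 2, 3, 4, 5, 6, 7, 8, 9, 10}); every edge is covered by a bag; and for each vertex v the set of bags containing v is connected in the bag tree. The decomposition is therefore valid. The largest bag has 5 vertices, so the width is 4.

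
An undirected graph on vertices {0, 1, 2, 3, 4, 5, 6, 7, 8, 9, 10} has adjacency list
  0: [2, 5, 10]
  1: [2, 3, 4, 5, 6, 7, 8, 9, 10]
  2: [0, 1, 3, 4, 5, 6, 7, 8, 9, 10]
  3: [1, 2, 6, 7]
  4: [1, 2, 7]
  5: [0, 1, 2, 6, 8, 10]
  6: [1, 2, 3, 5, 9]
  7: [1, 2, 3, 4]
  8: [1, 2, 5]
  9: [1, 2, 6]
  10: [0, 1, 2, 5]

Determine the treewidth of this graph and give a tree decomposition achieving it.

Every bag has size at most 4, so the width is 4 − 1 = 3 and tw(G) ≤ 3. For the lower bound, the 4 vertices {0, 2, 5, 10} are pairwise adjacent, and any tree decomposition puts a clique entirely inside one bag — forcing width ≥ 3. The upper and lower bounds meet at 3, so that is the treewidth.

Treewidth 3.
One optimal decomposition is:
Bags: B1 = {1, 2, 5, 6}  B2 = {1, 2, 6, 9}  B3 = {1, 2, 3, 6}  B4 = {1, 2, 5, 10}  B5 = {1, 2, 3, 7}  B6 = {1, 2, 5, 8}  B7 = {1, 2, 4, 7}  B8 = {0, 2, 5, 10}
Tree: B1–B2, B2–B3, B1–B4, B3–B5, B4–B6, B5–B7, B4–B8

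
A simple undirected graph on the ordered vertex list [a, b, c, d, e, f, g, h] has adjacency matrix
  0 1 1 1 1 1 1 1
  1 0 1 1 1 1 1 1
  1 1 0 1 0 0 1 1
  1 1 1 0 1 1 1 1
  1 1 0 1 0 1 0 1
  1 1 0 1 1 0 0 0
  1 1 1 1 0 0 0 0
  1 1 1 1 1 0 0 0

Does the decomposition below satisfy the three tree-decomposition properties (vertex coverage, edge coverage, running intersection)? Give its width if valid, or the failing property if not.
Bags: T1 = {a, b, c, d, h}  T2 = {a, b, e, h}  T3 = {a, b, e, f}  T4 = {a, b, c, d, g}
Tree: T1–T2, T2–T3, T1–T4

A tree decomposition must satisfy three properties: every vertex lies in some bag; for every edge, both endpoints lie together in some bag; and for every vertex, the bags containing it form a connected subtree. Here edge (d,e) lies in no bag, so the decomposition is invalid.

No — edge (d,e) lies in no bag.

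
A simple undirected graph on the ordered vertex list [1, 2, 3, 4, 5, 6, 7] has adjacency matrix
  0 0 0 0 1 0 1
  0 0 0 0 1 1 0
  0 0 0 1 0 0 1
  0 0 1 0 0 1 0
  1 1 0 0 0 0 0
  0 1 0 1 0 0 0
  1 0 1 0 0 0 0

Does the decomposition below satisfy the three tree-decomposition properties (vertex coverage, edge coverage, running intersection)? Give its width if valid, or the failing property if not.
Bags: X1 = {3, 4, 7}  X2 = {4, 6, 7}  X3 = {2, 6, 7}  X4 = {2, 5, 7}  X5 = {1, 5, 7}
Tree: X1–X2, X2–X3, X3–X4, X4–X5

Vertex coverage: the bags together contain {1, 2, 3, 4, 5, 6, 7}, the full vertex set. Edge coverage: each edge of G has both endpoints in at least one bag. Running intersection: for every vertex, the bags containing it form a connected subtree. All three properties hold, so this is a valid tree decomposition of width max|bag| − 1 = 2, and hence tw(G) ≤ 2.

Yes; width 2.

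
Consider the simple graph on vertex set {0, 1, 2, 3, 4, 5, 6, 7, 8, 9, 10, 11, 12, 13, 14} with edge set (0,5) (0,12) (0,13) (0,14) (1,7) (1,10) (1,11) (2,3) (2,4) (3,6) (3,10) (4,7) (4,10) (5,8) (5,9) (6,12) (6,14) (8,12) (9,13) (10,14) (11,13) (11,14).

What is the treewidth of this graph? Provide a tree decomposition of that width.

Treewidth 3.
One optimal decomposition is:
Bags: B1 = {5, 8, 9, 13}  B2 = {0, 5, 8, 13}  B3 = {0, 8, 12, 13}  B4 = {0, 11, 12, 13}  B5 = {0, 11, 12, 14}  B6 = {6, 11, 12, 14}  B7 = {1, 6, 11, 14}  B8 = {1, 6, 10, 14}  B9 = {1, 3, 6, 10}  B10 = {1, 3, 7, 10}  B11 = {3, 4, 7, 10}  B12 = {2, 3, 4, 7}
Tree: B1–B2, B2–B3, B3–B4, B4–B5, B5–B6, B6–B7, B7–B8, B8–B9, B9–B10, B10–B11, B11–B12

Every bag has size at most 4, so the width is 4 − 1 = 3 and tw(G) ≤ 3. For the lower bound: the 4 vertex sets {5,8,9}, {13}, {0}, {6,11,12,14} are disjoint, each induces a connected subgraph, and every pair is joined by at least one edge of G. Contracting each set to a single vertex therefore yields K_{4} as a minor, and since treewidth is minor-monotone, tw(G) ≥ tw(K_{4}) = 3. Combining the bounds, tw(G) = 3.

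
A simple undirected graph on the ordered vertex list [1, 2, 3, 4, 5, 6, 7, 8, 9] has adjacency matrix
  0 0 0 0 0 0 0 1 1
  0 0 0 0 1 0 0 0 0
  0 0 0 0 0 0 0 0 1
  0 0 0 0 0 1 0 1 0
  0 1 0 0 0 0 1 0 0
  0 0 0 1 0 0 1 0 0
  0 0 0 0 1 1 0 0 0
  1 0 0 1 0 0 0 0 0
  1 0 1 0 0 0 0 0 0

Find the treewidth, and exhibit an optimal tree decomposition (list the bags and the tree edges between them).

Treewidth 1.
One optimal decomposition is:
Bags: B1 = {2, 5}  B2 = {5, 7}  B3 = {6, 7}  B4 = {4, 6}  B5 = {4, 8}  B6 = {1, 8}  B7 = {1, 9}  B8 = {3, 9}
Tree: B1–B2, B2–B3, B3–B4, B4–B5, B5–B6, B6–B7, B7–B8

Every bag has size at most 2, so the width is 2 − 1 = 1 and tw(G) ≤ 1. G has an edge, so its treewidth is at least 1. Combining the bounds, tw(G) = 1.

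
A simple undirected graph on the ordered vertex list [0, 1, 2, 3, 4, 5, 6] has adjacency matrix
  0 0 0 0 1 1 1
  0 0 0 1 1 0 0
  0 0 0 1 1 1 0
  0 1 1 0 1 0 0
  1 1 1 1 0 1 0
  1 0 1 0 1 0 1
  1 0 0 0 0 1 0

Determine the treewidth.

2

A width-2 tree decomposition is:
Bags: B1 = {2, 4, 5}  B2 = {0, 4, 5}  B3 = {2, 3, 4}  B4 = {1, 3, 4}  B5 = {0, 5, 6}
Tree: B1–B2, B1–B3, B3–B4, B2–B5
Each bag holds 3 vertices, so the decomposition has width 2, which upper-bounds the treewidth. On the other hand G contains the 3-clique {0, 4, 5}. A clique must lie in a single bag of any decomposition, so no decomposition can have width below 2. Hence tw(G) = 2 exactly.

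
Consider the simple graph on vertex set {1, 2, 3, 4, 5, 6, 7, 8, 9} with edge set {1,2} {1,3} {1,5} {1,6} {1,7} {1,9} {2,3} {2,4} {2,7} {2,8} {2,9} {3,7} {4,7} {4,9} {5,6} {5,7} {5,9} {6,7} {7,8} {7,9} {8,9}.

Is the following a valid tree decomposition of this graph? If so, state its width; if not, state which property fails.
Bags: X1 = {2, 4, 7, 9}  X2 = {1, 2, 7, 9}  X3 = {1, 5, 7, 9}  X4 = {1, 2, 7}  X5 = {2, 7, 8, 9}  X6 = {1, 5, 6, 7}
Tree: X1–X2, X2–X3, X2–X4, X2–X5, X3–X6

A tree decomposition must satisfy three properties: every vertex lies in some bag; for every edge, both endpoints lie together in some bag; and for every vertex, the bags containing it form a connected subtree. Here vertex 3 appears in no bag, so the decomposition is invalid.

No — vertex 3 appears in no bag.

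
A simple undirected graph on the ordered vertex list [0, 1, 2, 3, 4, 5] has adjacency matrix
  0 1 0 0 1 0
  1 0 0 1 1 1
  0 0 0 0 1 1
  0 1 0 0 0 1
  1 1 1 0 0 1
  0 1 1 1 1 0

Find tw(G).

2

A width-2 tree decomposition is:
Bags: B1 = {0, 1, 4}  B2 = {1, 4, 5}  B3 = {1, 3, 5}  B4 = {2, 4, 5}
Tree: B1–B2, B2–B3, B2–B4
The largest bag has 3 vertices, giving width 2; this decomposition certifies tw(G) ≤ 2. Conversely, {1, 3, 5} is a clique of size 3, and the vertices of any clique must share a bag in every tree decomposition; so some bag has ≥ 3 vertices and tw(G) ≥ 2. The upper and lower bounds meet at 2, so that is the treewidth.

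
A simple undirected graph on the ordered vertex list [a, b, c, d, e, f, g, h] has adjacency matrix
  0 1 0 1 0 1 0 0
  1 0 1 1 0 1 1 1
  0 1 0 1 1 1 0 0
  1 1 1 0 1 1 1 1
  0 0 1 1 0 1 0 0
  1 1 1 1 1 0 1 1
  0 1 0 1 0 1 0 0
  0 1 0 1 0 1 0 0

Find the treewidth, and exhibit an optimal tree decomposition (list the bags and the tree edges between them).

Treewidth 3.
One such decomposition:
Bags: B1 = {b, d, f, g}  B2 = {a, b, d, f}  B3 = {b, c, d, f}  B4 = {c, d, e, f}  B5 = {b, d, f, h}
Tree: B1–B2, B2–B3, B3–B4, B2–B5

The largest bag has 4 vertices, giving width 3; this decomposition certifies tw(G) ≤ 3. Conversely, {c, d, e, f} is a clique of size 4, and the vertices of any clique must share a bag in every tree decomposition; so some bag has ≥ 4 vertices and tw(G) ≥ 3. Hence tw(G) = 3 exactly.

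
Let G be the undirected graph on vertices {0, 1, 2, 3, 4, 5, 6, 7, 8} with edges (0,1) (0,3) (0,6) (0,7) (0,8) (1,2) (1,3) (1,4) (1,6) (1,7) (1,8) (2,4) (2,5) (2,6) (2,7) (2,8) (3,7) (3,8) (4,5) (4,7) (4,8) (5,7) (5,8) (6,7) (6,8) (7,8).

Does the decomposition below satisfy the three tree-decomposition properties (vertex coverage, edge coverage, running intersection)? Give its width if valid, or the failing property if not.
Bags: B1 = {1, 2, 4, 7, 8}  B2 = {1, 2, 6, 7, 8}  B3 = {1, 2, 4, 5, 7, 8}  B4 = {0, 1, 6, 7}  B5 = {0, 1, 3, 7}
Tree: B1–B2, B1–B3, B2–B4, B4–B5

No — edge (8,0) lies in no bag.

A tree decomposition must satisfy three properties: every vertex lies in some bag; for every edge, both endpoints lie together in some bag; and for every vertex, the bags containing it form a connected subtree. Here edge (8,0) lies in no bag, so the decomposition is invalid.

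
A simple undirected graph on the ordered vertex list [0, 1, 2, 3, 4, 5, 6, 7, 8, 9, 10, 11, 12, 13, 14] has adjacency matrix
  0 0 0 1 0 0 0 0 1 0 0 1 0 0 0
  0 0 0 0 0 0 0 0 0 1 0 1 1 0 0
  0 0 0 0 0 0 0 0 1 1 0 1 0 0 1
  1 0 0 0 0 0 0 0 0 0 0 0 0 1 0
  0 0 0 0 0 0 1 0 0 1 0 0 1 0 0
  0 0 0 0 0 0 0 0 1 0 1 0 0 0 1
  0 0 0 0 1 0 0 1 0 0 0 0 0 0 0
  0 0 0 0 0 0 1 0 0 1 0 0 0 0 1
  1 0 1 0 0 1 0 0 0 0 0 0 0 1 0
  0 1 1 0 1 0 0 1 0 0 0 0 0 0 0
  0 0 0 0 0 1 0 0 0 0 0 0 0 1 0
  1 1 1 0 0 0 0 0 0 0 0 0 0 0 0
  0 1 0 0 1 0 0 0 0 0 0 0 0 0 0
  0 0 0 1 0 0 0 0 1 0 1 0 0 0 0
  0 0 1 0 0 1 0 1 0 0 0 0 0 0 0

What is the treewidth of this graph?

3

A width-3 tree decomposition is:
Bags: B1 = {0, 3, 10, 13}  B2 = {0, 8, 10, 13}  B3 = {0, 5, 8, 10}  B4 = {0, 5, 8, 11}  B5 = {2, 5, 8, 11}  B6 = {2, 5, 11, 14}  B7 = {1, 2, 11, 14}  B8 = {1, 2, 9, 14}  B9 = {1, 7, 9, 14}  B10 = {1, 7, 9, 12}  B11 = {4, 7, 9, 12}  B12 = {4, 6, 7, 12}
Tree: B1–B2, B2–B3, B3–B4, B4–B5, B5–B6, B6–B7, B7–B8, B8–B9, B9–B10, B10–B11, B11–B12
Each bag holds 4 vertices, so the decomposition has width 3, which upper-bounds the treewidth. For the lower bound: the 4 vertex sets {3,10,13}, {0}, {8}, {2,5,11,14} are disjoint, each induces a connected subgraph, and every pair is joined by at least one edge of G. Contracting each set to a single vertex therefore yields K_{4} as a minor, and since treewidth is minor-monotone, tw(G) ≥ tw(K_{4}) = 3. Therefore the treewidth is 3.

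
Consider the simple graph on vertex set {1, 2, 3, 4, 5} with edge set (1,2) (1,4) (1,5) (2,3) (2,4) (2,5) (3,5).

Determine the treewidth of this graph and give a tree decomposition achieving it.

Treewidth 2.
One such decomposition:
Bags: B1 = {1, 2, 5}  B2 = {1, 2, 4}  B3 = {2, 3, 5}
Tree: B1–B2, B1–B3

Every bag has size at most 3, so the width is 3 − 1 = 2 and tw(G) ≤ 2. On the other hand G contains the 3-clique {1, 2, 4}. A clique must lie in a single bag of any decomposition, so no decomposition can have width below 2. Combining the bounds, tw(G) = 2.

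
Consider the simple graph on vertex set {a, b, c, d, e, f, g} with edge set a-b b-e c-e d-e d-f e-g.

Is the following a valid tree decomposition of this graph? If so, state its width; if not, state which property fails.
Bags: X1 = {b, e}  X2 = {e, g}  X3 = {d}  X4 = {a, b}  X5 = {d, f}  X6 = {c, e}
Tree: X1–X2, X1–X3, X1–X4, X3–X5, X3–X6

No — edge (e,d) lies in no bag.

A tree decomposition must satisfy three properties: every vertex lies in some bag; for every edge, both endpoints lie together in some bag; and for every vertex, the bags containing it form a connected subtree. Here edge (e,d) lies in no bag, so the decomposition is invalid.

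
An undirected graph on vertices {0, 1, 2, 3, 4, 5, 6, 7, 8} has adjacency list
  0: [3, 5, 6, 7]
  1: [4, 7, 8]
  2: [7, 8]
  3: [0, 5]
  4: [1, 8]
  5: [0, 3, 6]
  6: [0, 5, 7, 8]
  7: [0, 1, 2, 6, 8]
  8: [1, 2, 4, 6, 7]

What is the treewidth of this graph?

A width-2 tree decomposition is:
Bags: B1 = {1, 7, 8}  B2 = {6, 7, 8}  B3 = {0, 6, 7}  B4 = {0, 5, 6}  B5 = {2, 7, 8}  B6 = {0, 3, 5}  B7 = {1, 4, 8}
Tree: B1–B2, B2–B3, B3–B4, B2–B5, B4–B6, B1–B7
Each bag holds 3 vertices, so the decomposition has width 2, which upper-bounds the treewidth. For the lower bound, the 3 vertices {0, 3, 5} are pairwise adjacent, and any tree decomposition puts a clique entirely inside one bag — forcing width ≥ 2. The upper and lower bounds meet at 2, so that is the treewidth.

2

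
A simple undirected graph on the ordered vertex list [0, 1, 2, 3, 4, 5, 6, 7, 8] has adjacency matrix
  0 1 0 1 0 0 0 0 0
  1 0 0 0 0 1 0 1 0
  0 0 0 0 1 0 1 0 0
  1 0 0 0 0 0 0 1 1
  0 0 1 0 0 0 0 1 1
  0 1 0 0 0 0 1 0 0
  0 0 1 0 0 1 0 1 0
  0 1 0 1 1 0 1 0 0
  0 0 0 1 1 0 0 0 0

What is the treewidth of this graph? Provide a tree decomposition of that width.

Treewidth 3.
One such decomposition:
Bags: B1 = {0, 1, 3, 8}  B2 = {1, 3, 7, 8}  B3 = {1, 4, 7, 8}  B4 = {1, 4, 5, 7}  B5 = {4, 5, 6, 7}  B6 = {2, 4, 5, 6}
Tree: B1–B2, B2–B3, B3–B4, B4–B5, B5–B6

Each bag holds 4 vertices, so the decomposition has width 3, which upper-bounds the treewidth. For the lower bound: the 4 vertex sets {0,3,8}, {1}, {7}, {2,4,5,6} are disjoint, each induces a connected subgraph, and every pair is joined by at least one edge of G. Contracting each set to a single vertex therefore yields K_{4} as a minor, and since treewidth is minor-monotone, tw(G) ≥ tw(K_{4}) = 3. Combining the bounds, tw(G) = 3.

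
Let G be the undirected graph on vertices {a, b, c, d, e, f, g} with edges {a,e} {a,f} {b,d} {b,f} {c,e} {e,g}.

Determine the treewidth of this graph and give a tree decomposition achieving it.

Treewidth 1.
One optimal decomposition is:
Bags: B1 = {b, f}  B2 = {b, d}  B3 = {a, f}  B4 = {a, e}  B5 = {c, e}  B6 = {e, g}
Tree: B1–B2, B1–B3, B3–B4, B4–B5, B5–B6

Every bag has size at most 2, so the width is 2 − 1 = 1 and tw(G) ≤ 1. Any graph with an edge has treewidth ≥ 1, and G has the edge f–b. Hence tw(G) = 1 exactly.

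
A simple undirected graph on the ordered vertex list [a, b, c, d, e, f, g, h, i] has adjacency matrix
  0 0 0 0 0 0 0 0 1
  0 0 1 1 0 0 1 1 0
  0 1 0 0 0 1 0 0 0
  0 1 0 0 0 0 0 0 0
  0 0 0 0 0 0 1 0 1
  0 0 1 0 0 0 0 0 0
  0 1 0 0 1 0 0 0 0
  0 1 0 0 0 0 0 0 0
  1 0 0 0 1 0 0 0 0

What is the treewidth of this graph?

A width-1 tree decomposition is:
Bags: B1 = {e, g}  B2 = {b, g}  B3 = {b, c}  B4 = {e, i}  B5 = {c, f}  B6 = {b, h}  B7 = {b, d}  B8 = {a, i}
Tree: B1–B2, B2–B3, B1–B4, B3–B5, B2–B6, B6–B7, B4–B8
The largest bag has 2 vertices, giving width 1; this decomposition certifies tw(G) ≤ 1. Any graph with an edge has treewidth ≥ 1, and G has the edge g–e. Hence tw(G) = 1 exactly.

1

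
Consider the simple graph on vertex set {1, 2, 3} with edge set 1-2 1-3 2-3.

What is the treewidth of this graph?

A width-2 tree decomposition is:
Bags: B1 = {1, 2, 3}
Tree: (single bag)
A single bag containing all 3 vertices is trivially a valid decomposition of width 2. For the lower bound, the 3 vertices {1, 2, 3} are pairwise adjacent, and any tree decomposition puts a clique entirely inside one bag — forcing width ≥ 2. Combining the bounds, tw(G) = 2.

2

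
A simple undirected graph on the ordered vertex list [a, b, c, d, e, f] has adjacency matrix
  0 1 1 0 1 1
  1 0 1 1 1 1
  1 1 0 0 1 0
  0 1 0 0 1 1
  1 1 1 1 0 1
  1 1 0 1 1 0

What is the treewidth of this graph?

A width-3 tree decomposition is:
Bags: B1 = {a, b, e, f}  B2 = {b, d, e, f}  B3 = {a, b, c, e}
Tree: B1–B2, B1–B3
Each bag holds 4 vertices, so the decomposition has width 3, which upper-bounds the treewidth. On the other hand G contains the 4-clique {a, b, c, e}. A clique must lie in a single bag of any decomposition, so no decomposition can have width below 3. The upper and lower bounds meet at 3, so that is the treewidth.

3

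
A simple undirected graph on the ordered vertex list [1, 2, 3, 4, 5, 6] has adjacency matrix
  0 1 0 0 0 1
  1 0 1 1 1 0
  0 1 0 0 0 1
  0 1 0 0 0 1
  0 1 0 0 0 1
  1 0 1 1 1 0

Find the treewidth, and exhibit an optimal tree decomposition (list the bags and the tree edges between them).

Every bag has size at most 3, so the width is 3 − 1 = 2 and tw(G) ≤ 2. The edges 3–2–4–6–3 form a cycle, so G is not a tree and its treewidth is at least 2. The upper and lower bounds meet at 2, so that is the treewidth.

Treewidth 2.
One such decomposition:
Bags: B1 = {2, 3, 6}  B2 = {2, 4, 6}  B3 = {1, 2, 6}  B4 = {2, 5, 6}
Tree: B1–B2, B2–B3, B3–B4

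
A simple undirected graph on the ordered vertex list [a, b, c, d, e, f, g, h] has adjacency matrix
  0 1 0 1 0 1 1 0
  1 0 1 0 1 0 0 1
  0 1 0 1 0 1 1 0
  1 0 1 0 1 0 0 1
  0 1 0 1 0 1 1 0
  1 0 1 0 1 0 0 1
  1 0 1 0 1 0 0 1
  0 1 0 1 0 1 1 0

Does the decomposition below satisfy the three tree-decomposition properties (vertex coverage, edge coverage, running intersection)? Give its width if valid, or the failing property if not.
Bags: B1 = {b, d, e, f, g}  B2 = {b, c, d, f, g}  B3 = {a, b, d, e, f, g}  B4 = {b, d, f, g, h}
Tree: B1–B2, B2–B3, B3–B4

A tree decomposition must satisfy three properties: every vertex lies in some bag; for every edge, both endpoints lie together in some bag; and for every vertex, the bags containing it form a connected subtree. Here bags containing vertex e are not connected in the tree, so the decomposition is invalid.

No — bags containing vertex e are not connected in the tree.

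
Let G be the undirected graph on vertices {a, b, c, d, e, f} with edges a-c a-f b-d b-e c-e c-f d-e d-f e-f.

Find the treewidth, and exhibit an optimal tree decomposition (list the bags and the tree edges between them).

Treewidth 2.
One such decomposition:
Bags: B1 = {d, e, f}  B2 = {c, e, f}  B3 = {a, c, f}  B4 = {b, d, e}
Tree: B1–B2, B2–B3, B1–B4

The largest bag has 3 vertices, giving width 2; this decomposition certifies tw(G) ≤ 2. For the lower bound, the 3 vertices {d, e, f} are pairwise adjacent, and any tree decomposition puts a clique entirely inside one bag — forcing width ≥ 2. Hence tw(G) = 2 exactly.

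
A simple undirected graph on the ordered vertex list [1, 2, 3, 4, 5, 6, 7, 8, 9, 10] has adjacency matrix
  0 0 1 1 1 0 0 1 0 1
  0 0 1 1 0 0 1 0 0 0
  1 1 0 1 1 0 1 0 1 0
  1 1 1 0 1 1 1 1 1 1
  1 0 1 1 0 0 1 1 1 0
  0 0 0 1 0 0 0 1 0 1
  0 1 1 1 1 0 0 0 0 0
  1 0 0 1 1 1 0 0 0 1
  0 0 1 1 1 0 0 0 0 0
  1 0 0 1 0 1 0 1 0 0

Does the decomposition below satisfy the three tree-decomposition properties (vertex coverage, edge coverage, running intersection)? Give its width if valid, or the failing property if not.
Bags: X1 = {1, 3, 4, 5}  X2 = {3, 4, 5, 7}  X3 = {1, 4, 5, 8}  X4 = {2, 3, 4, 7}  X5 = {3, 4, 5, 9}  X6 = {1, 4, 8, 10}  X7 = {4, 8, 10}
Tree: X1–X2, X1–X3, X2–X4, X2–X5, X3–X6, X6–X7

No — vertex 6 appears in no bag.

A tree decomposition must satisfy three properties: every vertex lies in some bag; for every edge, both endpoints lie together in some bag; and for every vertex, the bags containing it form a connected subtree. Here vertex 6 appears in no bag, so the decomposition is invalid.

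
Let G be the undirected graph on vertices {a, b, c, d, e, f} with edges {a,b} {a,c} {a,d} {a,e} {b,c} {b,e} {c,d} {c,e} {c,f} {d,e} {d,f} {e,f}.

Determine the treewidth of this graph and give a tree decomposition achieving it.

Treewidth 3.
One optimal decomposition is:
Bags: B1 = {a, c, d, e}  B2 = {c, d, e, f}  B3 = {a, b, c, e}
Tree: B1–B2, B1–B3

Every bag has size at most 4, so the width is 4 − 1 = 3 and tw(G) ≤ 3. On the other hand G contains the 4-clique {c, d, e, f}. A clique must lie in a single bag of any decomposition, so no decomposition can have width below 3. Hence tw(G) = 3 exactly.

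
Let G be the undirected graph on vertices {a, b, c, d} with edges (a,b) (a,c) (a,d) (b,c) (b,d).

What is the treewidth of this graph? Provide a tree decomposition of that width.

Treewidth 2.
Bags: B1 = {a, b, d}  B2 = {a, b, c}
Tree: B1–B2

The largest bag has 3 vertices, giving width 2; this decomposition certifies tw(G) ≤ 2. On the other hand G contains the 3-clique {a, b, d}. A clique must lie in a single bag of any decomposition, so no decomposition can have width below 2. The upper and lower bounds meet at 2, so that is the treewidth.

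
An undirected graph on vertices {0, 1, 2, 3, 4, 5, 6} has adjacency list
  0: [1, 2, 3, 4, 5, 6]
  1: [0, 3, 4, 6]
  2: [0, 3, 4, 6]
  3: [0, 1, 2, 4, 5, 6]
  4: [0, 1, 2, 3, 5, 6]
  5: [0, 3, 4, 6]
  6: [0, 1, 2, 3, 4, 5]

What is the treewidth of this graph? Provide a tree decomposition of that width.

Every bag has size at most 5, so the width is 5 − 1 = 4 and tw(G) ≤ 4. On the other hand G contains the 5-clique {0, 1, 3, 4, 6}. A clique must lie in a single bag of any decomposition, so no decomposition can have width below 4. Combining the bounds, tw(G) = 4.

Treewidth 4.
One optimal decomposition is:
Bags: B1 = {0, 2, 3, 4, 6}  B2 = {0, 1, 3, 4, 6}  B3 = {0, 3, 4, 5, 6}
Tree: B1–B2, B2–B3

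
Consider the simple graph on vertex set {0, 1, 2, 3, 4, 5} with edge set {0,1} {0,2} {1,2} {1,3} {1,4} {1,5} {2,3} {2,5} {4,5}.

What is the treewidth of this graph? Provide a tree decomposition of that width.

Every bag has size at most 3, so the width is 3 − 1 = 2 and tw(G) ≤ 2. On the other hand G contains the 3-clique {0, 1, 2}. A clique must lie in a single bag of any decomposition, so no decomposition can have width below 2. The upper and lower bounds meet at 2, so that is the treewidth.

Treewidth 2.
Bags: B1 = {1, 4, 5}  B2 = {1, 2, 5}  B3 = {0, 1, 2}  B4 = {1, 2, 3}
Tree: B1–B2, B2–B3, B2–B4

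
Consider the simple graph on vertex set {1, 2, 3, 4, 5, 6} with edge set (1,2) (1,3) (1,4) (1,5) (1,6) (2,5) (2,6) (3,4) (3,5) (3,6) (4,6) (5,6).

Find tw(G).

3

A width-3 tree decomposition is:
Bags: B1 = {1, 2, 5, 6}  B2 = {1, 3, 5, 6}  B3 = {1, 3, 4, 6}
Tree: B1–B2, B2–B3
Each bag holds 4 vertices, so the decomposition has width 3, which upper-bounds the treewidth. Conversely, {1, 2, 5, 6} is a clique of size 4, and the vertices of any clique must share a bag in every tree decomposition; so some bag has ≥ 4 vertices and tw(G) ≥ 3. The upper and lower bounds meet at 3, so that is the treewidth.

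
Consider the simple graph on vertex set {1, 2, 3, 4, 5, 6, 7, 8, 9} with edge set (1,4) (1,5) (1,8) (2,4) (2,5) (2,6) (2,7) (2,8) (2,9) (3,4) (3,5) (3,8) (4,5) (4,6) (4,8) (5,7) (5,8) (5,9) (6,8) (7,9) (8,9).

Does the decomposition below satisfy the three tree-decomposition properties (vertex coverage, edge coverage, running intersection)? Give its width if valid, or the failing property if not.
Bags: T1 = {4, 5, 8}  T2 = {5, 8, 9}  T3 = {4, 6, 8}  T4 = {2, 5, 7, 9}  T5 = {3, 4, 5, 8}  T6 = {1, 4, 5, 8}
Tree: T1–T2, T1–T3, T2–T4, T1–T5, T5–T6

A tree decomposition must satisfy three properties: every vertex lies in some bag; for every edge, both endpoints lie together in some bag; and for every vertex, the bags containing it form a connected subtree. Here edge (2,8) lies in no bag, so the decomposition is invalid.

No — edge (2,8) lies in no bag.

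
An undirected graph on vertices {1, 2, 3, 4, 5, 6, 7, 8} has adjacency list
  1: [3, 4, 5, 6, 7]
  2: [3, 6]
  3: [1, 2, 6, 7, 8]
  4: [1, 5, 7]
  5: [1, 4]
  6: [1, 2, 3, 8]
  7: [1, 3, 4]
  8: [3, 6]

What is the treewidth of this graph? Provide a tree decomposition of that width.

The largest bag has 3 vertices, giving width 2; this decomposition certifies tw(G) ≤ 2. For the lower bound, the 3 vertices {3, 6, 8} are pairwise adjacent, and any tree decomposition puts a clique entirely inside one bag — forcing width ≥ 2. Therefore the treewidth is 2.

Treewidth 2.
Bags: B1 = {1, 3, 6}  B2 = {1, 3, 7}  B3 = {3, 6, 8}  B4 = {2, 3, 6}  B5 = {1, 4, 7}  B6 = {1, 4, 5}
Tree: B1–B2, B1–B3, B1–B4, B2–B5, B5–B6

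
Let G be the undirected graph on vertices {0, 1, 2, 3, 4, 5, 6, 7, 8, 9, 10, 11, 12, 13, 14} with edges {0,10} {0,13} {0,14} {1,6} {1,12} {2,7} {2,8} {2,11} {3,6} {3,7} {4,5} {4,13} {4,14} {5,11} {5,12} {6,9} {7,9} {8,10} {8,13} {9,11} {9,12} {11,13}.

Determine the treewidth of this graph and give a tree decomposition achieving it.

Treewidth 3.
One optimal decomposition is:
Bags: B1 = {1, 3, 6, 7}  B2 = {1, 6, 7, 9}  B3 = {1, 7, 9, 12}  B4 = {2, 7, 9, 12}  B5 = {2, 9, 11, 12}  B6 = {2, 5, 11, 12}  B7 = {2, 5, 8, 11}  B8 = {5, 8, 11, 13}  B9 = {4, 5, 8, 13}  B10 = {4, 8, 10, 13}  B11 = {0, 4, 10, 13}  B12 = {0, 4, 10, 14}
Tree: B1–B2, B2–B3, B3–B4, B4–B5, B5–B6, B6–B7, B7–B8, B8–B9, B9–B10, B10–B11, B11–B12

Each bag holds 4 vertices, so the decomposition has width 3, which upper-bounds the treewidth. For the lower bound: the 4 vertex sets {1,3,6}, {7}, {9}, {2,5,11,12} are disjoint, each induces a connected subgraph, and every pair is joined by at least one edge of G. Contracting each set to a single vertex therefore yields K_{4} as a minor, and since treewidth is minor-monotone, tw(G) ≥ tw(K_{4}) = 3. Hence tw(G) = 3 exactly.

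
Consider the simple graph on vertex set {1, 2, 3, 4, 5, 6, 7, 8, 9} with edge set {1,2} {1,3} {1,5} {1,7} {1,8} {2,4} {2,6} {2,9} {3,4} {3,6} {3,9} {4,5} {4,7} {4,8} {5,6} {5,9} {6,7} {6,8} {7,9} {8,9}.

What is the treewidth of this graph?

A width-4 tree decomposition is:
Bags: B1 = {1, 2, 4, 6, 9}  B2 = {1, 3, 4, 6, 9}  B3 = {1, 4, 6, 8, 9}  B4 = {1, 4, 6, 7, 9}  B5 = {1, 4, 5, 6, 9}
Tree: B1–B2, B2–B3, B3–B4, B4–B5
The largest bag has 5 vertices, giving width 4; this decomposition certifies tw(G) ≤ 4. For the lower bound: the 5 vertex sets {2,9}, {3,4}, {6,8}, {1}, {7} are disjoint, each induces a connected subgraph, and every pair is joined by at least one edge of G. Contracting each set to a single vertex therefore yields K_{5} as a minor, and since treewidth is minor-monotone, tw(G) ≥ tw(K_{5}) = 4. Combining the bounds, tw(G) = 4.

4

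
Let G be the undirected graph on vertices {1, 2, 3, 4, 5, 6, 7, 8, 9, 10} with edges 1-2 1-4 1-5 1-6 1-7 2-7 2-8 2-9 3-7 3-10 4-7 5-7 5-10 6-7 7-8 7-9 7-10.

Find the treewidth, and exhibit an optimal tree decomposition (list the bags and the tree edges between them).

Every bag has size at most 3, so the width is 3 − 1 = 2 and tw(G) ≤ 2. On the other hand G contains the 3-clique {1, 2, 7}. A clique must lie in a single bag of any decomposition, so no decomposition can have width below 2. The upper and lower bounds meet at 2, so that is the treewidth.

Treewidth 2.
Bags: B1 = {1, 5, 7}  B2 = {1, 2, 7}  B3 = {5, 7, 10}  B4 = {2, 7, 8}  B5 = {3, 7, 10}  B6 = {1, 4, 7}  B7 = {2, 7, 9}  B8 = {1, 6, 7}
Tree: B1–B2, B1–B3, B2–B4, B3–B5, B1–B6, B2–B7, B6–B8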